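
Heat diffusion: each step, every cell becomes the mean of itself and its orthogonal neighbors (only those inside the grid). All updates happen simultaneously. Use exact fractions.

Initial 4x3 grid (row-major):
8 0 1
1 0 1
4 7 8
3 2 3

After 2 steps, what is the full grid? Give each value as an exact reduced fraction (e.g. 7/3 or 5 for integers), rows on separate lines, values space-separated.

After step 1:
  3 9/4 2/3
  13/4 9/5 5/2
  15/4 21/5 19/4
  3 15/4 13/3
After step 2:
  17/6 463/240 65/36
  59/20 14/5 583/240
  71/20 73/20 947/240
  7/2 917/240 77/18

Answer: 17/6 463/240 65/36
59/20 14/5 583/240
71/20 73/20 947/240
7/2 917/240 77/18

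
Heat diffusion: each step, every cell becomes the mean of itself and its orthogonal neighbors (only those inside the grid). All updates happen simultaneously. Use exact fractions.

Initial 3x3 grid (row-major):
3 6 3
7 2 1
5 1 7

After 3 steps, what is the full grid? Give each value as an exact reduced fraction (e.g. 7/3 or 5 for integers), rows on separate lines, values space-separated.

Answer: 9059/2160 27439/7200 7559/2160
59153/14400 7487/2000 48853/14400
2171/540 52903/14400 17/5

Derivation:
After step 1:
  16/3 7/2 10/3
  17/4 17/5 13/4
  13/3 15/4 3
After step 2:
  157/36 467/120 121/36
  1039/240 363/100 779/240
  37/9 869/240 10/3
After step 3:
  9059/2160 27439/7200 7559/2160
  59153/14400 7487/2000 48853/14400
  2171/540 52903/14400 17/5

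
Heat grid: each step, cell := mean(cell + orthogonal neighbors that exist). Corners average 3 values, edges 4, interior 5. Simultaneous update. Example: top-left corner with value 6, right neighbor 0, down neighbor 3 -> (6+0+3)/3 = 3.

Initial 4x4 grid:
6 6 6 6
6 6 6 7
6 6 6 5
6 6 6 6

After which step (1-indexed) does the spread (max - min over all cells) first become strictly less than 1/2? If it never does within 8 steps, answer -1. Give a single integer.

Step 1: max=19/3, min=17/3, spread=2/3
Step 2: max=92/15, min=88/15, spread=4/15
  -> spread < 1/2 first at step 2
Step 3: max=827/135, min=793/135, spread=34/135
Step 4: max=163969/27000, min=160031/27000, spread=1969/13500
Step 5: max=1473499/243000, min=1442501/243000, spread=15499/121500
Step 6: max=8812751/1458000, min=8683249/1458000, spread=64751/729000
Step 7: max=1320297709/218700000, min=1304102291/218700000, spread=8097709/109350000
Step 8: max=7910179031/1312200000, min=7836220969/1312200000, spread=36979031/656100000

Answer: 2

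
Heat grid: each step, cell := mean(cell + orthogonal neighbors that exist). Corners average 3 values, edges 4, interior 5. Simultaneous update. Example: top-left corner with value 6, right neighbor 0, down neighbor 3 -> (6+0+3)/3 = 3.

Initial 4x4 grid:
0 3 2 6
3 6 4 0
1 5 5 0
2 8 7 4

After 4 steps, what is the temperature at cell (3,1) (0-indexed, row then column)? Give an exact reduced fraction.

Answer: 468053/108000

Derivation:
Step 1: cell (3,1) = 11/2
Step 2: cell (3,1) = 121/24
Step 3: cell (3,1) = 16367/3600
Step 4: cell (3,1) = 468053/108000
Full grid after step 4:
  64627/21600 113653/36000 68467/21600 200323/64800
  235271/72000 68899/20000 622969/180000 140279/43200
  811381/216000 714823/180000 705061/180000 789523/216000
  267229/64800 468053/108000 460709/108000 259111/64800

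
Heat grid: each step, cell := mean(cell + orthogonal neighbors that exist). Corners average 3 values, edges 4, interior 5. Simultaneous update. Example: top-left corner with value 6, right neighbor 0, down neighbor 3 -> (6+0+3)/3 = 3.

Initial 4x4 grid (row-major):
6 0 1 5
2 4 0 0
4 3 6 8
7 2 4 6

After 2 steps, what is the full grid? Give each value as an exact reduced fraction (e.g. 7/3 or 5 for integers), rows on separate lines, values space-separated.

Answer: 113/36 523/240 169/80 9/4
187/60 291/100 259/100 249/80
121/30 89/25 197/50 369/80
37/9 499/120 187/40 31/6

Derivation:
After step 1:
  8/3 11/4 3/2 2
  4 9/5 11/5 13/4
  4 19/5 21/5 5
  13/3 4 9/2 6
After step 2:
  113/36 523/240 169/80 9/4
  187/60 291/100 259/100 249/80
  121/30 89/25 197/50 369/80
  37/9 499/120 187/40 31/6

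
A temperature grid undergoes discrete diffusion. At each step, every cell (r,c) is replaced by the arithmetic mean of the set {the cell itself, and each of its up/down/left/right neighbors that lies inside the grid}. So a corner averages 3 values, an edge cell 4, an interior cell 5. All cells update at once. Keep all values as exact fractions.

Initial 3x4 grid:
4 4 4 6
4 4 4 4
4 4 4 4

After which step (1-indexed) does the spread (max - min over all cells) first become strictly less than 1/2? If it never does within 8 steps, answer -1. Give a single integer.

Answer: 3

Derivation:
Step 1: max=14/3, min=4, spread=2/3
Step 2: max=41/9, min=4, spread=5/9
Step 3: max=473/108, min=4, spread=41/108
  -> spread < 1/2 first at step 3
Step 4: max=56057/12960, min=4, spread=4217/12960
Step 5: max=3319549/777600, min=14479/3600, spread=38417/155520
Step 6: max=197824211/46656000, min=290597/72000, spread=1903471/9331200
Step 7: max=11798429089/2799360000, min=8755759/2160000, spread=18038617/111974400
Step 8: max=705114582851/167961600000, min=790526759/194400000, spread=883978523/6718464000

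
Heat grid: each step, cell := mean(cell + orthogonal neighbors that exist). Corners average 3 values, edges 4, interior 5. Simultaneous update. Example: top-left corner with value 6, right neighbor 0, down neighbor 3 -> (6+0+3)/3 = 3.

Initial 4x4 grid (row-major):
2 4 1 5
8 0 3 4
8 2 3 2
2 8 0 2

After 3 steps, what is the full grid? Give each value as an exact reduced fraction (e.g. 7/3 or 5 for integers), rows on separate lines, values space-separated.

Answer: 4067/1080 5737/1800 5459/1800 6437/2160
14549/3600 2071/600 17447/6000 20831/7200
5251/1200 7459/2000 8437/3000 19199/7200
3289/720 2939/800 21299/7200 521/216

Derivation:
After step 1:
  14/3 7/4 13/4 10/3
  9/2 17/5 11/5 7/2
  5 21/5 2 11/4
  6 3 13/4 4/3
After step 2:
  131/36 49/15 79/30 121/36
  527/120 321/100 287/100 707/240
  197/40 88/25 72/25 115/48
  14/3 329/80 115/48 22/9
After step 3:
  4067/1080 5737/1800 5459/1800 6437/2160
  14549/3600 2071/600 17447/6000 20831/7200
  5251/1200 7459/2000 8437/3000 19199/7200
  3289/720 2939/800 21299/7200 521/216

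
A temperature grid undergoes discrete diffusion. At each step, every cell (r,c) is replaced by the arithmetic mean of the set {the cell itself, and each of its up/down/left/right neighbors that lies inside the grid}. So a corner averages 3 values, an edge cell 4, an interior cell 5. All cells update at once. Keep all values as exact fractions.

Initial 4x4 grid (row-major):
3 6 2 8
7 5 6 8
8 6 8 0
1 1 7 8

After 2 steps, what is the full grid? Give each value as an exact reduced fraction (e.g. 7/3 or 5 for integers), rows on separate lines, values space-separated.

Answer: 181/36 125/24 213/40 17/3
271/48 543/100 141/25 233/40
1211/240 21/4 144/25 219/40
151/36 1121/240 403/80 17/3

Derivation:
After step 1:
  16/3 4 11/2 6
  23/4 6 29/5 11/2
  11/2 28/5 27/5 6
  10/3 15/4 6 5
After step 2:
  181/36 125/24 213/40 17/3
  271/48 543/100 141/25 233/40
  1211/240 21/4 144/25 219/40
  151/36 1121/240 403/80 17/3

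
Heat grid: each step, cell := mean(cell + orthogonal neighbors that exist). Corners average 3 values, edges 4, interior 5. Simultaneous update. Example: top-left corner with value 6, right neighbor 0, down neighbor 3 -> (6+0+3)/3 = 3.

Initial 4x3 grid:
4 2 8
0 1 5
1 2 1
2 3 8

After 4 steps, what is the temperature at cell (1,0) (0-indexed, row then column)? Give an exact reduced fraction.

Step 1: cell (1,0) = 3/2
Step 2: cell (1,0) = 27/16
Step 3: cell (1,0) = 4927/2400
Step 4: cell (1,0) = 166249/72000
Full grid after step 4:
  108809/43200 857111/288000 146609/43200
  166249/72000 332029/120000 237499/72000
  160169/72000 108643/40000 228919/72000
  103489/43200 265897/96000 138689/43200

Answer: 166249/72000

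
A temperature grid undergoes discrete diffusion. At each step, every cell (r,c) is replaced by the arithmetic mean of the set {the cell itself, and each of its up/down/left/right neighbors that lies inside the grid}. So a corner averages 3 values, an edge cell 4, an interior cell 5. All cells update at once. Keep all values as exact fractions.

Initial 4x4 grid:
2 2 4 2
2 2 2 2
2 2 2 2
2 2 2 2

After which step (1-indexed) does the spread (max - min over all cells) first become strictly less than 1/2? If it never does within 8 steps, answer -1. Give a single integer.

Step 1: max=8/3, min=2, spread=2/3
Step 2: max=151/60, min=2, spread=31/60
Step 3: max=1291/540, min=2, spread=211/540
  -> spread < 1/2 first at step 3
Step 4: max=124843/54000, min=2, spread=16843/54000
Step 5: max=1110643/486000, min=9079/4500, spread=130111/486000
Step 6: max=32802367/14580000, min=547159/270000, spread=3255781/14580000
Step 7: max=975153691/437400000, min=551107/270000, spread=82360351/437400000
Step 8: max=28995316891/13122000000, min=99706441/48600000, spread=2074577821/13122000000

Answer: 3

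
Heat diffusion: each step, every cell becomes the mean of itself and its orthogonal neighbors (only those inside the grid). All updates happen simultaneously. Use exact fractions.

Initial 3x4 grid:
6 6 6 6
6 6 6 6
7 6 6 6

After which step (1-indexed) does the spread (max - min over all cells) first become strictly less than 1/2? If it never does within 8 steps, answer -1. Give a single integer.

Step 1: max=19/3, min=6, spread=1/3
  -> spread < 1/2 first at step 1
Step 2: max=113/18, min=6, spread=5/18
Step 3: max=1337/216, min=6, spread=41/216
Step 4: max=159737/25920, min=6, spread=4217/25920
Step 5: max=9540349/1555200, min=43279/7200, spread=38417/311040
Step 6: max=571072211/93312000, min=866597/144000, spread=1903471/18662400
Step 7: max=34193309089/5598720000, min=26035759/4320000, spread=18038617/223948800
Step 8: max=2048807382851/335923200000, min=2345726759/388800000, spread=883978523/13436928000

Answer: 1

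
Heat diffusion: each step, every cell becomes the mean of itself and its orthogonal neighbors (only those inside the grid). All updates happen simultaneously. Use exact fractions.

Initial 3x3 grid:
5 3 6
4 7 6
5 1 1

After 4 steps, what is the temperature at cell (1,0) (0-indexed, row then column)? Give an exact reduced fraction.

Step 1: cell (1,0) = 21/4
Step 2: cell (1,0) = 1007/240
Step 3: cell (1,0) = 63709/14400
Step 4: cell (1,0) = 3687623/864000
Full grid after step 4:
  11011/2400 1310041/288000 199373/43200
  3687623/864000 130823/30000 921187/216000
  529669/129600 190111/48000 262597/64800

Answer: 3687623/864000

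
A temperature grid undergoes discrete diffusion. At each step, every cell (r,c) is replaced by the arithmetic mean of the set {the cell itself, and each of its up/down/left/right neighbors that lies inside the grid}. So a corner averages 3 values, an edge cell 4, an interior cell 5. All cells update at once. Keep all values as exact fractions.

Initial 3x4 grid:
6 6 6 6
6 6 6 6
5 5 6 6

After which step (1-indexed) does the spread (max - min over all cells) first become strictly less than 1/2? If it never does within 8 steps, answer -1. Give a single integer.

Step 1: max=6, min=16/3, spread=2/3
Step 2: max=6, min=199/36, spread=17/36
  -> spread < 1/2 first at step 2
Step 3: max=6, min=758/135, spread=52/135
Step 4: max=10753/1800, min=736351/129600, spread=7573/25920
Step 5: max=160783/27000, min=44486999/7776000, spread=363701/1555200
Step 6: max=4272587/720000, min=2683506001/466560000, spread=681043/3732480
Step 7: max=1150517911/194400000, min=161592262859/27993600000, spread=163292653/1119744000
Step 8: max=34434860837/5832000000, min=9722868115681/1679616000000, spread=1554974443/13436928000

Answer: 2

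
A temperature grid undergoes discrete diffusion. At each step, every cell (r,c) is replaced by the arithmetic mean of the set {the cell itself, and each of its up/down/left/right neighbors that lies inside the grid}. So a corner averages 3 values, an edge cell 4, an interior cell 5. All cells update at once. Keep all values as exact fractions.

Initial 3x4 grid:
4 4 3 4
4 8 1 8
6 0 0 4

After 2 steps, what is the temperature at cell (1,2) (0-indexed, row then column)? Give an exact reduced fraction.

Step 1: cell (1,2) = 4
Step 2: cell (1,2) = 159/50
Full grid after step 2:
  19/4 303/80 67/16 49/12
  487/120 423/100 159/50 69/16
  37/9 689/240 51/16 19/6

Answer: 159/50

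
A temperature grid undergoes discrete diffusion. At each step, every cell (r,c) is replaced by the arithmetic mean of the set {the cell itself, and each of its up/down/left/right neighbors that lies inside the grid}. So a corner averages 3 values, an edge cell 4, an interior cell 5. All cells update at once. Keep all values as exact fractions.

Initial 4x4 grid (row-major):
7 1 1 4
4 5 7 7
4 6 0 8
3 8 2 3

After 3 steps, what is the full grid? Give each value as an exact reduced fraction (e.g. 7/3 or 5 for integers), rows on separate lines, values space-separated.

Answer: 187/45 9619/2400 10019/2400 625/144
10609/2400 2179/500 8623/2000 709/150
11041/2400 8881/2000 6767/1500 4039/900
3307/720 893/200 7583/1800 596/135

Derivation:
After step 1:
  4 7/2 13/4 4
  5 23/5 4 13/2
  17/4 23/5 23/5 9/2
  5 19/4 13/4 13/3
After step 2:
  25/6 307/80 59/16 55/12
  357/80 217/50 459/100 19/4
  377/80 114/25 419/100 299/60
  14/3 22/5 127/30 145/36
After step 3:
  187/45 9619/2400 10019/2400 625/144
  10609/2400 2179/500 8623/2000 709/150
  11041/2400 8881/2000 6767/1500 4039/900
  3307/720 893/200 7583/1800 596/135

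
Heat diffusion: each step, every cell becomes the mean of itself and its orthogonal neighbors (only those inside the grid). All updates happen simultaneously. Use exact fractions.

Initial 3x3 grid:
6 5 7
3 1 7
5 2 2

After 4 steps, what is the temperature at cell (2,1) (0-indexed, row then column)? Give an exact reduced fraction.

Answer: 526919/144000

Derivation:
Step 1: cell (2,1) = 5/2
Step 2: cell (2,1) = 131/40
Step 3: cell (2,1) = 8227/2400
Step 4: cell (2,1) = 526919/144000
Full grid after step 4:
  273871/64800 425321/96000 146173/32400
  1124963/288000 479831/120000 1208213/288000
  460567/129600 526919/144000 491117/129600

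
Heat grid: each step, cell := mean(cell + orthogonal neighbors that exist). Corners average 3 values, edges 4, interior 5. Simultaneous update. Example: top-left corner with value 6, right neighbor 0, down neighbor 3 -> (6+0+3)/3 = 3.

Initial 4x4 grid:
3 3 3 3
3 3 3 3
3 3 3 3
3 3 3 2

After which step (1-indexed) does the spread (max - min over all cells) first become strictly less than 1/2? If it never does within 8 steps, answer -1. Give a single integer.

Step 1: max=3, min=8/3, spread=1/3
  -> spread < 1/2 first at step 1
Step 2: max=3, min=49/18, spread=5/18
Step 3: max=3, min=607/216, spread=41/216
Step 4: max=3, min=18397/6480, spread=1043/6480
Step 5: max=3, min=557647/194400, spread=25553/194400
Step 6: max=53921/18000, min=16824541/5832000, spread=645863/5832000
Step 7: max=359029/120000, min=507238309/174960000, spread=16225973/174960000
Step 8: max=161299/54000, min=15268922017/5248800000, spread=409340783/5248800000

Answer: 1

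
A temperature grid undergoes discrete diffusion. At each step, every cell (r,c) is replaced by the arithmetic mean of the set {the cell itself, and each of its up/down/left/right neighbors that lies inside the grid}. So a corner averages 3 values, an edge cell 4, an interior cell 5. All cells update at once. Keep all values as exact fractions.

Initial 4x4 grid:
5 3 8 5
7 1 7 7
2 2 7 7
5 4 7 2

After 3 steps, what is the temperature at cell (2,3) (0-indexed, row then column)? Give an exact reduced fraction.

Answer: 40817/7200

Derivation:
Step 1: cell (2,3) = 23/4
Step 2: cell (2,3) = 283/48
Step 3: cell (2,3) = 40817/7200
Full grid after step 3:
  637/144 1899/400 4027/720 2621/432
  3283/800 9267/2000 32371/6000 8669/1440
  29227/7200 25819/6000 31541/6000 40817/7200
  8497/2160 7963/1800 8933/1800 2371/432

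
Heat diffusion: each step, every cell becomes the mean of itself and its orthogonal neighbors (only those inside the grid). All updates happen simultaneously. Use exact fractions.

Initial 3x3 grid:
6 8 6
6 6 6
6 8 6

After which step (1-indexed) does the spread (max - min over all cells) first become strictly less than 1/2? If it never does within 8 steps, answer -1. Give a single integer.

Answer: 2

Derivation:
Step 1: max=34/5, min=6, spread=4/5
Step 2: max=799/120, min=159/25, spread=179/600
  -> spread < 1/2 first at step 2
Step 3: max=9823/1500, min=1444/225, spread=589/4500
Step 4: max=2813551/432000, min=581081/90000, spread=121811/2160000
Step 5: max=35091607/5400000, min=2621423/405000, spread=417901/16200000
Step 6: max=10093769359/1555200000, min=2099063129/324000000, spread=91331699/7776000000
Step 7: max=126122654263/19440000000, min=9451255007/1458000000, spread=317762509/58320000000
Step 8: max=36313326886831/5598720000000, min=7562332008761/1166400000000, spread=70666223891/27993600000000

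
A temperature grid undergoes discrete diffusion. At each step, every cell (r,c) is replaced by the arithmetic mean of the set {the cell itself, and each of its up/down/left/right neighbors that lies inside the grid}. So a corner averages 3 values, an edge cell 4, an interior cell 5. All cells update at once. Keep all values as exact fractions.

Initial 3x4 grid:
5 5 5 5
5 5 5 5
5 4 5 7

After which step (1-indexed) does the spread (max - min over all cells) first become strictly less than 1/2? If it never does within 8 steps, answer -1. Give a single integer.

Answer: 3

Derivation:
Step 1: max=17/3, min=14/3, spread=1
Step 2: max=197/36, min=173/36, spread=2/3
Step 3: max=1147/216, min=2617/540, spread=167/360
  -> spread < 1/2 first at step 3
Step 4: max=339643/64800, min=79267/16200, spread=301/864
Step 5: max=20179157/3888000, min=2392399/486000, spread=69331/259200
Step 6: max=1203356383/233280000, min=960765349/194400000, spread=252189821/1166400000
Step 7: max=71869194197/13996800000, min=57829774841/11664000000, spread=12367321939/69984000000
Step 8: max=4297602174223/839808000000, min=3479504628769/699840000000, spread=610983098501/4199040000000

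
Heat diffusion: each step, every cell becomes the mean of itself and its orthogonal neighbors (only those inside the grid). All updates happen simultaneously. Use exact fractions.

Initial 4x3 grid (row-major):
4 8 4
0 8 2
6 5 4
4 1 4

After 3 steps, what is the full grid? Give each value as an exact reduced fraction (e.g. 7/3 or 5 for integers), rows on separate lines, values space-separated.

After step 1:
  4 6 14/3
  9/2 23/5 9/2
  15/4 24/5 15/4
  11/3 7/2 3
After step 2:
  29/6 289/60 91/18
  337/80 122/25 1051/240
  1003/240 102/25 321/80
  131/36 449/120 41/12
After step 3:
  1109/240 17627/3600 10261/2160
  3621/800 13421/3000 32989/7200
  28999/7200 1567/375 9533/2400
  8323/2160 26779/7200 2681/720

Answer: 1109/240 17627/3600 10261/2160
3621/800 13421/3000 32989/7200
28999/7200 1567/375 9533/2400
8323/2160 26779/7200 2681/720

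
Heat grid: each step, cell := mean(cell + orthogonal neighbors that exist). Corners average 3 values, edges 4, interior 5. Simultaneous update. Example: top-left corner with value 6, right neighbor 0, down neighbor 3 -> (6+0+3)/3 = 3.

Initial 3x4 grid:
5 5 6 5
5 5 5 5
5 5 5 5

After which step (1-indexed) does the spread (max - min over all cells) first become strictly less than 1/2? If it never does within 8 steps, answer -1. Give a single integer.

Answer: 1

Derivation:
Step 1: max=16/3, min=5, spread=1/3
  -> spread < 1/2 first at step 1
Step 2: max=631/120, min=5, spread=31/120
Step 3: max=5611/1080, min=5, spread=211/1080
Step 4: max=556897/108000, min=9047/1800, spread=14077/108000
Step 5: max=5000407/972000, min=543683/108000, spread=5363/48600
Step 6: max=149540809/29160000, min=302869/60000, spread=93859/1166400
Step 7: max=8958274481/1749600000, min=491336467/97200000, spread=4568723/69984000
Step 8: max=536660435629/104976000000, min=14761618889/2916000000, spread=8387449/167961600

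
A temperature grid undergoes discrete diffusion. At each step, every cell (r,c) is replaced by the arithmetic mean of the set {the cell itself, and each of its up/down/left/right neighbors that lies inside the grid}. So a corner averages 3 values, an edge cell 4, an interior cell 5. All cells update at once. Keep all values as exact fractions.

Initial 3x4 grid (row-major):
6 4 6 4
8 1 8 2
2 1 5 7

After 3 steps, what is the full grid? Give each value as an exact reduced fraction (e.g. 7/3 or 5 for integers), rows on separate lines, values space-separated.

Answer: 289/60 10991/2400 11671/2400 421/90
60161/14400 13427/3000 13277/3000 70241/14400
8539/2160 13799/3600 4061/900 9919/2160

Derivation:
After step 1:
  6 17/4 11/2 4
  17/4 22/5 22/5 21/4
  11/3 9/4 21/4 14/3
After step 2:
  29/6 403/80 363/80 59/12
  1099/240 391/100 124/25 1099/240
  61/18 467/120 497/120 91/18
After step 3:
  289/60 10991/2400 11671/2400 421/90
  60161/14400 13427/3000 13277/3000 70241/14400
  8539/2160 13799/3600 4061/900 9919/2160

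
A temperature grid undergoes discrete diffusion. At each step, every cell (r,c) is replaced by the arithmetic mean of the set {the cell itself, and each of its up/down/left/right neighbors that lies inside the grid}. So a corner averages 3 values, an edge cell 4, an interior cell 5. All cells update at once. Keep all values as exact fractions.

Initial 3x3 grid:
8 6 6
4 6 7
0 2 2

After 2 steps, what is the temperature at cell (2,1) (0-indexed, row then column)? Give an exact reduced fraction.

Answer: 79/24

Derivation:
Step 1: cell (2,1) = 5/2
Step 2: cell (2,1) = 79/24
Full grid after step 2:
  17/3 143/24 217/36
  35/8 19/4 81/16
  3 79/24 137/36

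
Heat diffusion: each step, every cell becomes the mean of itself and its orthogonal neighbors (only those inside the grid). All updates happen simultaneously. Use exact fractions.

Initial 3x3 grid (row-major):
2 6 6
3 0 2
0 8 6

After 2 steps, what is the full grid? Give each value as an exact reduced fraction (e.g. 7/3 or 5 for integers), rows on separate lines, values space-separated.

After step 1:
  11/3 7/2 14/3
  5/4 19/5 7/2
  11/3 7/2 16/3
After step 2:
  101/36 469/120 35/9
  743/240 311/100 173/40
  101/36 163/40 37/9

Answer: 101/36 469/120 35/9
743/240 311/100 173/40
101/36 163/40 37/9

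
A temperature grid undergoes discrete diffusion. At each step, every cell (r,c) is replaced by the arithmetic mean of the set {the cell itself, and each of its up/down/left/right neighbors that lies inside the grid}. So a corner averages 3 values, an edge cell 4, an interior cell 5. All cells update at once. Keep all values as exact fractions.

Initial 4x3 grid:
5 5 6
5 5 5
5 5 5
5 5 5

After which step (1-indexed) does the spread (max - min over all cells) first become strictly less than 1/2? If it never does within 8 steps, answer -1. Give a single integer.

Answer: 1

Derivation:
Step 1: max=16/3, min=5, spread=1/3
  -> spread < 1/2 first at step 1
Step 2: max=95/18, min=5, spread=5/18
Step 3: max=1121/216, min=5, spread=41/216
Step 4: max=133817/25920, min=5, spread=4217/25920
Step 5: max=7985149/1555200, min=36079/7200, spread=38417/311040
Step 6: max=477760211/93312000, min=722597/144000, spread=1903471/18662400
Step 7: max=28594589089/5598720000, min=21715759/4320000, spread=18038617/223948800
Step 8: max=1712884182851/335923200000, min=1956926759/388800000, spread=883978523/13436928000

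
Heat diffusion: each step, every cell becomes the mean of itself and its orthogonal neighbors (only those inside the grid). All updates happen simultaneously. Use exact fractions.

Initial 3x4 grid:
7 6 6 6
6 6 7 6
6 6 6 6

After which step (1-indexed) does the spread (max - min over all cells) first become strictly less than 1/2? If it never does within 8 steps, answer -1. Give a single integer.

Step 1: max=19/3, min=6, spread=1/3
  -> spread < 1/2 first at step 1
Step 2: max=113/18, min=73/12, spread=7/36
Step 3: max=13487/2160, min=14693/2400, spread=2633/21600
Step 4: max=671479/108000, min=442261/72000, spread=647/8640
Step 5: max=48270617/7776000, min=15938539/2592000, spread=455/7776
Step 6: max=2890984603/466560000, min=957459101/155520000, spread=186073/4665600
Step 7: max=173322437177/27993600000, min=57468618559/9331200000, spread=1833163/55987200
Step 8: max=10391071033243/1679616000000, min=3450222609581/559872000000, spread=80806409/3359232000

Answer: 1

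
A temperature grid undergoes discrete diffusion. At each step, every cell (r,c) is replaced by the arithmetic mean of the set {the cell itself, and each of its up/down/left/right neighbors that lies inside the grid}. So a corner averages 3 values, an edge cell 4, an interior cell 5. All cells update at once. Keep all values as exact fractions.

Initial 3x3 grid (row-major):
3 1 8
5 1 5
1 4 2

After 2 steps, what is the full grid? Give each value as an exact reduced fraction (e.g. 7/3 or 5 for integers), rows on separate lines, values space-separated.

Answer: 35/12 847/240 143/36
361/120 299/100 233/60
47/18 61/20 29/9

Derivation:
After step 1:
  3 13/4 14/3
  5/2 16/5 4
  10/3 2 11/3
After step 2:
  35/12 847/240 143/36
  361/120 299/100 233/60
  47/18 61/20 29/9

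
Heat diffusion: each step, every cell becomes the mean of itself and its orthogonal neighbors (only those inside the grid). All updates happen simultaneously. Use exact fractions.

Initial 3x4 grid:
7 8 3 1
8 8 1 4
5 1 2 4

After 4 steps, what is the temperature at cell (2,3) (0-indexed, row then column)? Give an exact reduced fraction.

Answer: 198173/64800

Derivation:
Step 1: cell (2,3) = 10/3
Step 2: cell (2,3) = 47/18
Step 3: cell (2,3) = 3193/1080
Step 4: cell (2,3) = 198173/64800
Full grid after step 4:
  382153/64800 1111471/216000 890011/216000 27431/8100
  299309/54000 880673/180000 18793/5000 465809/144000
  83407/16200 477173/108000 389443/108000 198173/64800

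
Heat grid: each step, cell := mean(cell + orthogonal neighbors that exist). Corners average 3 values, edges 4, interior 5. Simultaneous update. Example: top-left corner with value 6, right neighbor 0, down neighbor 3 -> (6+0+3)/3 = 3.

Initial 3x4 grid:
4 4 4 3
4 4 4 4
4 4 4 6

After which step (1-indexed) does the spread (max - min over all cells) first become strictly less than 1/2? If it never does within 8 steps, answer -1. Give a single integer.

Step 1: max=14/3, min=11/3, spread=1
Step 2: max=161/36, min=185/48, spread=89/144
Step 3: max=1859/432, min=5681/1440, spread=1547/4320
  -> spread < 1/2 first at step 3
Step 4: max=109747/25920, min=1145/288, spread=6697/25920
Step 5: max=6501449/1555200, min=57433/14400, spread=59737/311040
Step 6: max=387288211/93312000, min=5183123/1296000, spread=2820671/18662400
Step 7: max=23110929089/5598720000, min=155990581/38880000, spread=25931417/223948800
Step 8: max=1381698182851/335923200000, min=521261003/129600000, spread=1223586523/13436928000

Answer: 3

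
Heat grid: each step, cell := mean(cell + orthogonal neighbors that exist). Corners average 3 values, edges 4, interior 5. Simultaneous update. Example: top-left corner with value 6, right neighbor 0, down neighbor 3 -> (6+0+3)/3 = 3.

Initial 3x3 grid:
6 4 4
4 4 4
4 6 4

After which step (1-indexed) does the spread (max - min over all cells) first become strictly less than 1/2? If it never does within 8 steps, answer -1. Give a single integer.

Step 1: max=14/3, min=4, spread=2/3
Step 2: max=547/120, min=25/6, spread=47/120
  -> spread < 1/2 first at step 2
Step 3: max=2461/540, min=171/40, spread=61/216
Step 4: max=146237/32400, min=93233/21600, spread=511/2592
Step 5: max=8735089/1944000, min=5643851/1296000, spread=4309/31104
Step 6: max=521543633/116640000, min=113378099/25920000, spread=36295/373248
Step 7: max=31202643901/6998400000, min=20483249059/4665600000, spread=305773/4478976
Step 8: max=1867713511397/419904000000, min=1231725929473/279936000000, spread=2575951/53747712

Answer: 2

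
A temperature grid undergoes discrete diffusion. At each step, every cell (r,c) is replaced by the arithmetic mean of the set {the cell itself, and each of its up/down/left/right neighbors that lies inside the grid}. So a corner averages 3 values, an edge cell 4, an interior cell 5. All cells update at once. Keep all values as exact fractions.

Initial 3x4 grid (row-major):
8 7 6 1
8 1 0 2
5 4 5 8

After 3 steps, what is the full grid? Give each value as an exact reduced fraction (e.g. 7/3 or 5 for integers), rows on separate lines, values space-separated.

After step 1:
  23/3 11/2 7/2 3
  11/2 4 14/5 11/4
  17/3 15/4 17/4 5
After step 2:
  56/9 31/6 37/10 37/12
  137/24 431/100 173/50 271/80
  179/36 53/12 79/20 4
After step 3:
  1231/216 17459/3600 1541/400 2441/720
  38183/7200 13837/3000 7523/2000 16717/4800
  1087/216 3971/900 1187/300 907/240

Answer: 1231/216 17459/3600 1541/400 2441/720
38183/7200 13837/3000 7523/2000 16717/4800
1087/216 3971/900 1187/300 907/240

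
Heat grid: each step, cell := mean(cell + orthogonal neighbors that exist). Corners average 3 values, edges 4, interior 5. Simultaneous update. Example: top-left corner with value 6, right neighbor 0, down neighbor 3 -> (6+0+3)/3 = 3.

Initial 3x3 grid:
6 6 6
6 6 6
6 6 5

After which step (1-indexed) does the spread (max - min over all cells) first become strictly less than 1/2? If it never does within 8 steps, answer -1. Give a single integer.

Step 1: max=6, min=17/3, spread=1/3
  -> spread < 1/2 first at step 1
Step 2: max=6, min=103/18, spread=5/18
Step 3: max=6, min=1255/216, spread=41/216
Step 4: max=2149/360, min=75629/12960, spread=347/2592
Step 5: max=21443/3600, min=4558663/777600, spread=2921/31104
Step 6: max=2566517/432000, min=274107461/46656000, spread=24611/373248
Step 7: max=57663259/9720000, min=16477437967/2799360000, spread=207329/4478976
Step 8: max=3071598401/518400000, min=989739647549/167961600000, spread=1746635/53747712

Answer: 1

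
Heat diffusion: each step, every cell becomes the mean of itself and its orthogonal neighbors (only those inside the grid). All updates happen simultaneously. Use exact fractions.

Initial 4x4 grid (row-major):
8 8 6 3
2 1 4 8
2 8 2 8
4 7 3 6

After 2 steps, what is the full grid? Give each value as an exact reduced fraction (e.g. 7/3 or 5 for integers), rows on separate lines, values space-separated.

Answer: 5 27/5 313/60 50/9
357/80 109/25 124/25 1297/240
187/48 231/50 237/50 269/48
83/18 55/12 31/6 97/18

Derivation:
After step 1:
  6 23/4 21/4 17/3
  13/4 23/5 21/5 23/4
  4 4 5 6
  13/3 11/2 9/2 17/3
After step 2:
  5 27/5 313/60 50/9
  357/80 109/25 124/25 1297/240
  187/48 231/50 237/50 269/48
  83/18 55/12 31/6 97/18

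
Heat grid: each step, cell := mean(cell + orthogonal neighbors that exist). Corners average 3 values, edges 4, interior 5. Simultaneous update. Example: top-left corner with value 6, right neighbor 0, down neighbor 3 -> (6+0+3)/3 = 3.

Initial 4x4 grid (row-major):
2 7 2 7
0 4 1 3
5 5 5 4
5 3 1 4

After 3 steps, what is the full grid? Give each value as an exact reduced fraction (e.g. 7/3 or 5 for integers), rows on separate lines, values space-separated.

After step 1:
  3 15/4 17/4 4
  11/4 17/5 3 15/4
  15/4 22/5 16/5 4
  13/3 7/2 13/4 3
After step 2:
  19/6 18/5 15/4 4
  129/40 173/50 88/25 59/16
  457/120 73/20 357/100 279/80
  139/36 929/240 259/80 41/12
After step 3:
  1199/360 4193/1200 1487/400 61/16
  683/200 3491/1000 1439/400 2939/800
  1309/360 22031/6000 3493/1000 8497/2400
  8309/2160 5263/1440 2819/800 1217/360

Answer: 1199/360 4193/1200 1487/400 61/16
683/200 3491/1000 1439/400 2939/800
1309/360 22031/6000 3493/1000 8497/2400
8309/2160 5263/1440 2819/800 1217/360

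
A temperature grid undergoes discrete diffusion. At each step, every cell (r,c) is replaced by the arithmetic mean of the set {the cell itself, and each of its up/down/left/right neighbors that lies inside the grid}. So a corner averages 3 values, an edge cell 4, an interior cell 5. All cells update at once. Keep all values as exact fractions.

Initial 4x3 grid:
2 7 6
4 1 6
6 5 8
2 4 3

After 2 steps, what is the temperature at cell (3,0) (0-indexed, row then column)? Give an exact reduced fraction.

Step 1: cell (3,0) = 4
Step 2: cell (3,0) = 47/12
Full grid after step 2:
  139/36 289/60 187/36
  493/120 219/50 1301/240
  163/40 453/100 411/80
  47/12 173/40 14/3

Answer: 47/12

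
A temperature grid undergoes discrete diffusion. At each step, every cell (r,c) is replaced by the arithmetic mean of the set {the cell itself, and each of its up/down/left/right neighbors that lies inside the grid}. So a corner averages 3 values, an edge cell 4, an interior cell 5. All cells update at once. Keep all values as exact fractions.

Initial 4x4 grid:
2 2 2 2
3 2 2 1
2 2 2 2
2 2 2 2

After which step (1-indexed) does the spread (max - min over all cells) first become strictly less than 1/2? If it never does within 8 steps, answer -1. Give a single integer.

Step 1: max=7/3, min=5/3, spread=2/3
Step 2: max=271/120, min=209/120, spread=31/60
Step 3: max=2371/1080, min=1949/1080, spread=211/540
  -> spread < 1/2 first at step 3
Step 4: max=231871/108000, min=200129/108000, spread=15871/54000
Step 5: max=2059891/972000, min=1828109/972000, spread=115891/486000
Step 6: max=203632711/97200000, min=185167289/97200000, spread=9232711/48600000
Step 7: max=1816759531/874800000, min=1682440469/874800000, spread=67159531/437400000
Step 8: max=180580197151/87480000000, min=169339802849/87480000000, spread=5620197151/43740000000

Answer: 3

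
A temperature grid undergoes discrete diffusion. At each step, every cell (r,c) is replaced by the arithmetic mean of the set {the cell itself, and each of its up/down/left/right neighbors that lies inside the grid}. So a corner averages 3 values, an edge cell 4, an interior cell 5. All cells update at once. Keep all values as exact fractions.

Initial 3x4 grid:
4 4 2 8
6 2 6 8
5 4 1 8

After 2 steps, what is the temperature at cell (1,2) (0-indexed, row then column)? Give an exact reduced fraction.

Step 1: cell (1,2) = 19/5
Step 2: cell (1,2) = 509/100
Full grid after step 2:
  143/36 64/15 89/20 37/6
  1099/240 369/100 509/100 689/120
  49/12 343/80 1033/240 215/36

Answer: 509/100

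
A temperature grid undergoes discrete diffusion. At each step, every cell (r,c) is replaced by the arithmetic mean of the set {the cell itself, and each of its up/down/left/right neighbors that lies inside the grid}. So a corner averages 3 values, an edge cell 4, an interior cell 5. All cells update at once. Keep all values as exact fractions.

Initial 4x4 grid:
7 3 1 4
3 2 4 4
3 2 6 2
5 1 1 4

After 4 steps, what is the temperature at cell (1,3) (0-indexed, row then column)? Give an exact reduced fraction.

Answer: 39053/12000

Derivation:
Step 1: cell (1,3) = 7/2
Step 2: cell (1,3) = 139/40
Step 3: cell (1,3) = 1299/400
Step 4: cell (1,3) = 39053/12000
Full grid after step 4:
  44719/12960 720113/216000 78521/24000 69979/21600
  89671/27000 4693/1440 190961/60000 39053/12000
  28127/9000 60501/20000 557903/180000 67529/21600
  63317/21600 210271/72000 126409/43200 198437/64800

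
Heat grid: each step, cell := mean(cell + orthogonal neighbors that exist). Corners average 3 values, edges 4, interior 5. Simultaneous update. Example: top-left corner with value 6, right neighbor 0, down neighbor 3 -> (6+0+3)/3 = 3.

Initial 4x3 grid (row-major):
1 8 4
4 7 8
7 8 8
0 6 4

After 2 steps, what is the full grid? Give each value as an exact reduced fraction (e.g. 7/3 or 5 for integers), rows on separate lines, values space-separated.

Answer: 169/36 23/4 221/36
125/24 307/50 329/48
631/120 609/100 539/80
163/36 661/120 35/6

Derivation:
After step 1:
  13/3 5 20/3
  19/4 7 27/4
  19/4 36/5 7
  13/3 9/2 6
After step 2:
  169/36 23/4 221/36
  125/24 307/50 329/48
  631/120 609/100 539/80
  163/36 661/120 35/6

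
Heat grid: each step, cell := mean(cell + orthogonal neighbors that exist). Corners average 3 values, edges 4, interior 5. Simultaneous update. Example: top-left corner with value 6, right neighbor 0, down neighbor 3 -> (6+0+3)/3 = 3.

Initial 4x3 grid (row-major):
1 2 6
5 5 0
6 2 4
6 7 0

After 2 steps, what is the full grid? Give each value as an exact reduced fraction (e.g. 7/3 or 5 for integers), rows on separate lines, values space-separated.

After step 1:
  8/3 7/2 8/3
  17/4 14/5 15/4
  19/4 24/5 3/2
  19/3 15/4 11/3
After step 2:
  125/36 349/120 119/36
  217/60 191/50 643/240
  151/30 88/25 823/240
  89/18 371/80 107/36

Answer: 125/36 349/120 119/36
217/60 191/50 643/240
151/30 88/25 823/240
89/18 371/80 107/36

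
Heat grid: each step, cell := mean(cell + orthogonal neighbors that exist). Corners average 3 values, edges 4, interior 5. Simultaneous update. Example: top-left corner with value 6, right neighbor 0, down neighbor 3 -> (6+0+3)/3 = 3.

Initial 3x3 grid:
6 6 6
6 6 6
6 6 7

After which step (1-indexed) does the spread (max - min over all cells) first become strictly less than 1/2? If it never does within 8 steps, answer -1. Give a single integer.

Answer: 1

Derivation:
Step 1: max=19/3, min=6, spread=1/3
  -> spread < 1/2 first at step 1
Step 2: max=113/18, min=6, spread=5/18
Step 3: max=1337/216, min=6, spread=41/216
Step 4: max=79891/12960, min=2171/360, spread=347/2592
Step 5: max=4772537/777600, min=21757/3600, spread=2921/31104
Step 6: max=285764539/46656000, min=2617483/432000, spread=24611/373248
Step 7: max=17114882033/2799360000, min=58976741/9720000, spread=207329/4478976
Step 8: max=1025799552451/167961600000, min=3149201599/518400000, spread=1746635/53747712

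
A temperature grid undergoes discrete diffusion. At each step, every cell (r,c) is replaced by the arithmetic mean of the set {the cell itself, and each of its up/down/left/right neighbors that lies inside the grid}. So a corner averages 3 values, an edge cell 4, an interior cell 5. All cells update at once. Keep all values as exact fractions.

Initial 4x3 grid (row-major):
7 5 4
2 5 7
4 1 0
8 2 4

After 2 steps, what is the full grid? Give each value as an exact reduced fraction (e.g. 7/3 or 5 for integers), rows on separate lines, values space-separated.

Answer: 173/36 77/16 175/36
203/48 403/100 49/12
919/240 169/50 57/20
73/18 769/240 35/12

Derivation:
After step 1:
  14/3 21/4 16/3
  9/2 4 4
  15/4 12/5 3
  14/3 15/4 2
After step 2:
  173/36 77/16 175/36
  203/48 403/100 49/12
  919/240 169/50 57/20
  73/18 769/240 35/12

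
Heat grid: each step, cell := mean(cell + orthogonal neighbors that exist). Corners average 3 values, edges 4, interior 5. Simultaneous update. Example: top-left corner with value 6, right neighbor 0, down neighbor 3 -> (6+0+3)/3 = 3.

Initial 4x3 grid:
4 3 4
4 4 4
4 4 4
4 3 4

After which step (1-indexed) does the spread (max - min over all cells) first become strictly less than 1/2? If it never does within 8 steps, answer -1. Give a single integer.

Step 1: max=4, min=11/3, spread=1/3
  -> spread < 1/2 first at step 1
Step 2: max=387/100, min=893/240, spread=179/1200
Step 3: max=3467/900, min=8203/2160, spread=589/10800
Step 4: max=1381147/360000, min=3290693/864000, spread=120299/4320000
Step 5: max=12412277/3240000, min=198013087/51840000, spread=116669/10368000
Step 6: max=4961729107/1296000000, min=11889977933/3110400000, spread=90859619/15552000000
Step 7: max=297601971113/77760000000, min=713762280247/186624000000, spread=2412252121/933120000000
Step 8: max=17853550489867/4665600000000, min=42834134164373/11197440000000, spread=71935056539/55987200000000

Answer: 1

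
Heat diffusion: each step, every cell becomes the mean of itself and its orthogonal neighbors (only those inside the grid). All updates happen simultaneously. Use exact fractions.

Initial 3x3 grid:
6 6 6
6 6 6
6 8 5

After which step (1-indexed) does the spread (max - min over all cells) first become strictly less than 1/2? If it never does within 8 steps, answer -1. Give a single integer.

Answer: 2

Derivation:
Step 1: max=20/3, min=23/4, spread=11/12
Step 2: max=513/80, min=71/12, spread=119/240
  -> spread < 1/2 first at step 2
Step 3: max=13669/2160, min=7229/1200, spread=821/2700
Step 4: max=1797577/288000, min=261031/43200, spread=172111/864000
Step 5: max=48427621/7776000, min=15783457/2592000, spread=4309/31104
Step 6: max=2891543987/466560000, min=316241693/51840000, spread=36295/373248
Step 7: max=173199023989/27993600000, min=57095980913/9331200000, spread=305773/4478976
Step 8: max=10371444987683/1679616000000, min=3430315506311/559872000000, spread=2575951/53747712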